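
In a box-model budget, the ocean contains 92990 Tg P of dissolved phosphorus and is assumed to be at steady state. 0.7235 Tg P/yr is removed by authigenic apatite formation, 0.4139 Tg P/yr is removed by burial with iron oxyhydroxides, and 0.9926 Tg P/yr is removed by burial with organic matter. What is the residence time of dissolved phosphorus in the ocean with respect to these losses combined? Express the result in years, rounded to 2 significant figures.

44000 yr

Total removal = 0.7235 + 0.4139 + 0.9926 = 2.1300 Tg P/yr.
τ = M / ΣF_out = 92990 / 2.1300 = 43660 yr.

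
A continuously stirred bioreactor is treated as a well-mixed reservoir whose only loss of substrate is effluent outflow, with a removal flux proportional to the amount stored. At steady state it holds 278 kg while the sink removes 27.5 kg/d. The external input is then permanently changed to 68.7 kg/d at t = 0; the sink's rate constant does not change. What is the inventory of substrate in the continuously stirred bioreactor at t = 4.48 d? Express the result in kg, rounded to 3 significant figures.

427 kg

τ = M₀/F₀ = 278/27.5 = 10.11 d; rate constant k = 1/τ.
New steady state M_∞ = F₁/k = F₁·τ = 68.7 × 10.11 = 694.49 kg.
M(t) = M_∞ + (M₀ − M_∞)·e^(−t/τ); t/τ = 4.48/10.11 = 0.4432, so e^(−t/τ) = 0.6420.
M(t) = 694.49 − 416.5 × 0.6420 = 427.10 kg.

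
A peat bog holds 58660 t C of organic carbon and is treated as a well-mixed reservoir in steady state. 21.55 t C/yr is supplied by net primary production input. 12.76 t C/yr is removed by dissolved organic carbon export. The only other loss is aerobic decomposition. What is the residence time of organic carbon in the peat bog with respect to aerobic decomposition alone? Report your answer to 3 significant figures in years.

At steady state ΣF_in = ΣF_out.
ΣF_in = 21.550 t C/yr.
Aerobic decomposition flux = ΣF_in − (12.76) = 21.550 − 12.76 = 8.790 t C/yr.
τ = M / F = 58660 / 8.790 = 6673 yr.

6670 yr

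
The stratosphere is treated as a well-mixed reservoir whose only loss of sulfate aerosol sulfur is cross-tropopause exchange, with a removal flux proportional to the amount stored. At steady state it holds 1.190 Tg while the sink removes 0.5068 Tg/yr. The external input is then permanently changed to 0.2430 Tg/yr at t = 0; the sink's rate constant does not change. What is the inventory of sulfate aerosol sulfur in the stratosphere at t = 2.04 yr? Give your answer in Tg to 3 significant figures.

τ = M₀/F₀ = 1.190/0.5068 = 2.348 yr; rate constant k = 1/τ.
New steady state M_∞ = F₁/k = F₁·τ = 0.2430 × 2.348 = 0.57058 Tg.
M(t) = M_∞ + (M₀ − M_∞)·e^(−t/τ); t/τ = 2.04/2.348 = 0.8688, so e^(−t/τ) = 0.4195.
M(t) = 0.57058 + 0.6194 × 0.4195 = 0.83040 Tg.

0.830 Tg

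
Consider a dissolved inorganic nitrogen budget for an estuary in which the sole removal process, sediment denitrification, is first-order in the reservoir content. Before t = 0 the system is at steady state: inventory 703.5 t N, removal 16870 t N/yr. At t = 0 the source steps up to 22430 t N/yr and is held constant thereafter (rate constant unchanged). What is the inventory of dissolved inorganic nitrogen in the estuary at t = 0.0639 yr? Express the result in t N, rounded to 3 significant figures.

τ = M₀/F₀ = 703.5/16870 = 0.04170 yr; rate constant k = 1/τ.
New steady state M_∞ = F₁/k = F₁·τ = 22430 × 0.04170 = 935.36 t N.
M(t) = M_∞ + (M₀ − M_∞)·e^(−t/τ); t/τ = 0.0639/0.04170 = 1.532, so e^(−t/τ) = 0.2160.
M(t) = 935.36 − 231.9 × 0.2160 = 885.27 t N.

885 t N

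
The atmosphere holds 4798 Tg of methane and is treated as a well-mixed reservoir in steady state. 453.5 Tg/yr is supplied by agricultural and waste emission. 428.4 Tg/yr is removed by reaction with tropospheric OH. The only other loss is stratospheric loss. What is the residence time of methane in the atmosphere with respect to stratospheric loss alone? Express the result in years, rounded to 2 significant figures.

At steady state ΣF_in = ΣF_out.
ΣF_in = 453.50 Tg/yr.
Stratospheric loss flux = ΣF_in − (428.4) = 453.50 − 428.4 = 25.10 Tg/yr.
τ = M / F = 4798 / 25.10 = 191.2 yr.

190 yr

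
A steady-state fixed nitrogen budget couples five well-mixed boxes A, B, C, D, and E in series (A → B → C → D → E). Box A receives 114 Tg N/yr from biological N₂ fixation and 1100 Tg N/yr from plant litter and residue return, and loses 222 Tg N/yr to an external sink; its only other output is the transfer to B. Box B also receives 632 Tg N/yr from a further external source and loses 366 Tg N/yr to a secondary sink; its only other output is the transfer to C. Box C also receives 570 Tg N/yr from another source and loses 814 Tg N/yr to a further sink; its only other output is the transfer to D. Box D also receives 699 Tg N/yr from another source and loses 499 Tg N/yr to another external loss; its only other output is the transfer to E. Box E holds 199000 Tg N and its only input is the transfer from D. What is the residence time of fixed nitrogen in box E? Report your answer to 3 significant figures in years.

164 yr

Box A: F(A→B) = (114 + 1100) − 222 = 992.00 Tg N/yr.
Box B: F(B→C) = (992.00 + 632) − 366 = 1258.0 Tg N/yr.
Box C: F(C→D) = (1258.0 + 570) − 814 = 1014.0 Tg N/yr.
Box D: F(D→E) = (1014.0 + 699) − 499 = 1214.0 Tg N/yr.
Box E throughput = its input = 1214.0 Tg N/yr; τ = 199000 / 1214.0 = 163.9 yr.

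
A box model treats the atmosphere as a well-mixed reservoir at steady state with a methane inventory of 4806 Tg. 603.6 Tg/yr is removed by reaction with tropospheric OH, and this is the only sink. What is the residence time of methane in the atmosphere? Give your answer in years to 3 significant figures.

7.96 yr

τ = M / F = 4806 / 603.6 = 7.962 yr.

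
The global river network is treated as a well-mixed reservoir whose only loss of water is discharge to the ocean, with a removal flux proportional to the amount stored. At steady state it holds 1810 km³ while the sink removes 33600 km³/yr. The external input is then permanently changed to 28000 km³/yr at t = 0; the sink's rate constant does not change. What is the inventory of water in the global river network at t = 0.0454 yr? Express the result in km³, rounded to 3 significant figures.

1640 km³

τ = M₀/F₀ = 1810/33600 = 0.05387 yr; rate constant k = 1/τ.
New steady state M_∞ = F₁/k = F₁·τ = 28000 × 0.05387 = 1508.3 km³.
M(t) = M_∞ + (M₀ − M_∞)·e^(−t/τ); t/τ = 0.0454/0.05387 = 0.8428, so e^(−t/τ) = 0.4305.
M(t) = 1508.3 + 301.7 × 0.4305 = 1638.2 km³.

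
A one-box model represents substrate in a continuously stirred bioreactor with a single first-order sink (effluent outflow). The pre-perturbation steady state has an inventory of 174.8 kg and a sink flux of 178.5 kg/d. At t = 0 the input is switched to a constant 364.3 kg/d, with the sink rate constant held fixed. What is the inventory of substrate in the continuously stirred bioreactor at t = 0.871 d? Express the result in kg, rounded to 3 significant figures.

Residence time τ = M₀/F₀ = 0.9793 d. The eventual steady state is M_∞ = M₀·(F₁/F₀) = 174.8 × 364.3/178.5 = 356.75 kg.
The anomaly ΔM(t) = M(t) − M_∞ decays as ΔM₀·e^(−t/τ) with ΔM₀ = 174.8 − 356.75 = −181.9 kg.
At t = 0.871 d, e^(−t/τ) = e^(−0.8894) = 0.4109, so ΔM = −74.76 kg and M = 356.75 − 74.76 = 281.99 kg.

282 kg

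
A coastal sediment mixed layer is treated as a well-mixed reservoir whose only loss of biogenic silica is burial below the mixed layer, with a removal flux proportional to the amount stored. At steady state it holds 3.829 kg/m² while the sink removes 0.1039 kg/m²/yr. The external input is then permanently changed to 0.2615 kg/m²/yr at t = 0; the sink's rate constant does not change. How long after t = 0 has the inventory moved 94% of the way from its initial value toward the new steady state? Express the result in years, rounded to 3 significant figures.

104 yr

τ = M₀/F₀ = 3.829/0.1039 = 36.85 yr.
The remaining gap fraction is e^(−t/τ); 94% covered ⇒ e^(−t/τ) = 0.0600.
t = −τ ln(0.0600) = 36.85 × 2.813 = 103.7 yr.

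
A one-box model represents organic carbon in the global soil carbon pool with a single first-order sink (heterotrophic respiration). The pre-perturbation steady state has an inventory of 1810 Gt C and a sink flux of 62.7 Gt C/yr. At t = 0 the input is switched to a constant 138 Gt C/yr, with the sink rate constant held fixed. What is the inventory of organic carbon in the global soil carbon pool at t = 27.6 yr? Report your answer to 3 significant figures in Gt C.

3150 Gt C

Residence time τ = M₀/F₀ = 28.87 yr. The eventual steady state is M_∞ = M₀·(F₁/F₀) = 1810 × 138/62.7 = 3983.7 Gt C.
The anomaly ΔM(t) = M(t) − M_∞ decays as ΔM₀·e^(−t/τ) with ΔM₀ = 1810 − 3983.7 = −2174 Gt C.
At t = 27.6 yr, e^(−t/τ) = e^(−0.9561) = 0.3844, so ΔM = −835.6 Gt C and M = 3983.7 − 835.6 = 3148.2 Gt C.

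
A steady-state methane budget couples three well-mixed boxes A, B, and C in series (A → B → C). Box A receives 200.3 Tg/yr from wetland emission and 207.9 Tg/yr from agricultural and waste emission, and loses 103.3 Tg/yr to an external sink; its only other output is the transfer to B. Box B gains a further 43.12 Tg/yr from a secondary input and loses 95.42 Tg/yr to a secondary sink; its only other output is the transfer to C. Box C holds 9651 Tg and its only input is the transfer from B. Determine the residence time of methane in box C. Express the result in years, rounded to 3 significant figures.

Box A: F(A→B) = (200.3 + 207.9) − 103.3 = 304.90 Tg/yr.
Box B: F(B→C) = (304.90 + 43.12) − 95.42 = 252.60 Tg/yr.
Box C throughput = its input = 252.60 Tg/yr; τ = 9651 / 252.60 = 38.21 yr.

38.2 yr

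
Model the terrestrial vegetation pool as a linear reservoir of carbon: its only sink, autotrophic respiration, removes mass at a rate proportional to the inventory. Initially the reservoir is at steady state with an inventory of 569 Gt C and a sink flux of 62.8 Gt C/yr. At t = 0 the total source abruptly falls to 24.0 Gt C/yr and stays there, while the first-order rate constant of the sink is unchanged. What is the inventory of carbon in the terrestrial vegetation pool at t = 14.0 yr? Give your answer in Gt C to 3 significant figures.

292 Gt C

The sink rate constant is k = F₀/M₀ = 62.8/569 = 0.1104 yr⁻¹.
Solving dM/dt = F₁ − kM with M(0) = M₀ gives M(t) = F₁/k + (M₀ − F₁/k)·e^(−kt).
F₁/k = 24.0/0.1104 = 217.45 Gt C; kt = 0.1104 × 14.0 = 1.545, e^(−kt) = 0.2133.
M(14.0) = 217.45 + (569 − 217.45) × 0.2133 = 217.45 + 74.98 = 292.43 Gt C.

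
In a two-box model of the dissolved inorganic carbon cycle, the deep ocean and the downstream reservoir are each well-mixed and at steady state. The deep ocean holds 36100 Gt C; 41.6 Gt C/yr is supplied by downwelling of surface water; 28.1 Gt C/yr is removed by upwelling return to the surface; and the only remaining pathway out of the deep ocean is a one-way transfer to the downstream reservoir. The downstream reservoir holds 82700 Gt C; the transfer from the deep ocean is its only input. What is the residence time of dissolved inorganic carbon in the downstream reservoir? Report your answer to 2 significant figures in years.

6100 yr

Balance the deep ocean: ΣF_in = 41.600 Gt C/yr.
Transfer to the downstream reservoir = ΣF_in − (28.1) = 13.500 Gt C/yr.
At steady state the output of the downstream reservoir equals its input, 13.500 Gt C/yr.
τ = M / F = 82700 / 13.500 = 6126 yr.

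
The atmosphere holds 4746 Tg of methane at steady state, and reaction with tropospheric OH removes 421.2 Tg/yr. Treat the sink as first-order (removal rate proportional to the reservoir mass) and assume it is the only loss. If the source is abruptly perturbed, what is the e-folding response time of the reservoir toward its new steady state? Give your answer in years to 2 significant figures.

11 yr

For a linear reservoir the response time equals the residence time τ = M/F.
τ = 4746 / 421.2 = 11.27 yr.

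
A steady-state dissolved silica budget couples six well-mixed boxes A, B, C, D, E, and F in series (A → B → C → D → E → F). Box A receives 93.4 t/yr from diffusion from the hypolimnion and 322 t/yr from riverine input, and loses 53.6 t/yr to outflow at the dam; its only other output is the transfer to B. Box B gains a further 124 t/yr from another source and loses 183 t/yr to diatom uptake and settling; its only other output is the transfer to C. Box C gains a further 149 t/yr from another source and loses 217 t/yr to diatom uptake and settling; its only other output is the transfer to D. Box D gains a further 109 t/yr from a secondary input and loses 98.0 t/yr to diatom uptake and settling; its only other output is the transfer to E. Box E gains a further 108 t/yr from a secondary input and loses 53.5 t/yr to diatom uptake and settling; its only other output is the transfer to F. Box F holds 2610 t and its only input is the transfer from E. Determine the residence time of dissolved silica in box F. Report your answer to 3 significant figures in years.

8.69 yr

Box A: F(A→B) = (93.4 + 322) − 53.6 = 361.80 t/yr.
Box B: F(B→C) = (361.80 + 124) − 183 = 302.80 t/yr.
Box C: F(C→D) = (302.80 + 149) − 217 = 234.80 t/yr.
Box D: F(D→E) = (234.80 + 109) − 98.0 = 245.80 t/yr.
Box E: F(E→F) = (245.80 + 108) − 53.5 = 300.30 t/yr.
Box F throughput = its input = 300.30 t/yr; τ = 2610 / 300.30 = 8.691 yr.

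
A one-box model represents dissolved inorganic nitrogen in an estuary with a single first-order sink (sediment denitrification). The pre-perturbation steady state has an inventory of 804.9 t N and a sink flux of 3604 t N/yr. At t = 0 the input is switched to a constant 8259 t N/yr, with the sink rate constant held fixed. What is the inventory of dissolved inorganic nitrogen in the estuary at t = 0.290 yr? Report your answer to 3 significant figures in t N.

1560 t N

Residence time τ = M₀/F₀ = 0.2233 yr. The eventual steady state is M_∞ = M₀·(F₁/F₀) = 804.9 × 8259/3604 = 1844.5 t N.
The anomaly ΔM(t) = M(t) − M_∞ decays as ΔM₀·e^(−t/τ) with ΔM₀ = 804.9 − 1844.5 = −1040 t N.
At t = 0.290 yr, e^(−t/τ) = e^(−1.298) = 0.2729, so ΔM = −283.8 t N and M = 1844.5 − 283.8 = 1560.8 t N.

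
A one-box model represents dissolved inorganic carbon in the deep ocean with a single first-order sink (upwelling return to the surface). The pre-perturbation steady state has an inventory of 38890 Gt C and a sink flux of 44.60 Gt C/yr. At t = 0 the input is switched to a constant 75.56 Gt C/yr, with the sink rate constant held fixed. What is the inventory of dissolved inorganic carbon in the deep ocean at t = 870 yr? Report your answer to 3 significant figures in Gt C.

The sink rate constant is k = F₀/M₀ = 44.60/38890 = 0.001147 yr⁻¹.
Solving dM/dt = F₁ − kM with M(0) = M₀ gives M(t) = F₁/k + (M₀ − F₁/k)·e^(−kt).
F₁/k = 75.56/0.001147 = 65886 Gt C; kt = 0.001147 × 870 = 0.9977, e^(−kt) = 0.3687.
M(870) = 65886 + (38890 − 65886) × 0.3687 = 65886 − 9954 = 55932 Gt C.

55900 Gt C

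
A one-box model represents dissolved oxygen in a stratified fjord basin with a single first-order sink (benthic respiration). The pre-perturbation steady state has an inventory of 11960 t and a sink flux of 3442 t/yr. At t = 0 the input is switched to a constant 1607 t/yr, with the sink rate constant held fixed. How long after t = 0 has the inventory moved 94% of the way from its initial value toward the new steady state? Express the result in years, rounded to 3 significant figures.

τ = M₀/F₀ = 11960/3442 = 3.475 yr.
The remaining gap fraction is e^(−t/τ); 94% covered ⇒ e^(−t/τ) = 0.0600.
t = −τ ln(0.0600) = 3.475 × 2.813 = 9.776 yr.

9.78 yr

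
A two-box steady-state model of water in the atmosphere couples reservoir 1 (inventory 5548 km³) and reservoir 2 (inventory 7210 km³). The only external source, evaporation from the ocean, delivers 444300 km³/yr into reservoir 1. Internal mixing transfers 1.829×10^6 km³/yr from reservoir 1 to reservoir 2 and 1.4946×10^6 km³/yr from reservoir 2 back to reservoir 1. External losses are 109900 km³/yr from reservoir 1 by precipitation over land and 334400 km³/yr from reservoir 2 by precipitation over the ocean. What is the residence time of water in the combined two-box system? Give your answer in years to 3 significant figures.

0.0287 yr

Residence time in the combined system uses the total inventory and the total *external* removal — internal exchanges between the two boxes cancel.
M_total = 5548 + 7210 = 12758 km³.
ΣF_external_out = 109900 + 334400 = 444300 km³/yr.
τ = M_total / ΣF_ext = 12758 / 444300 = 0.02871 yr.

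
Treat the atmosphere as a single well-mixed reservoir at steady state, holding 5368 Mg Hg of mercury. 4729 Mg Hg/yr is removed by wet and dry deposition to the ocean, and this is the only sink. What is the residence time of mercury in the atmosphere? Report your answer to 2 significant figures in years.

1.1 yr

τ = M / F = 5368 / 4729 = 1.135 yr.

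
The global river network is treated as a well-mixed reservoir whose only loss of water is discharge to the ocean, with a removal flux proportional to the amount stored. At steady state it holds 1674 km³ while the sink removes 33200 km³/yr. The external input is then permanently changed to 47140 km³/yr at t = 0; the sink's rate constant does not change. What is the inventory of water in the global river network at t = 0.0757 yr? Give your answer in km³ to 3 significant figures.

2220 km³

τ = M₀/F₀ = 1674/33200 = 0.05042 yr; rate constant k = 1/τ.
New steady state M_∞ = F₁/k = F₁·τ = 47140 × 0.05042 = 2376.9 km³.
M(t) = M_∞ + (M₀ − M_∞)·e^(−t/τ); t/τ = 0.0757/0.05042 = 1.501, so e^(−t/τ) = 0.2228.
M(t) = 2376.9 − 702.9 × 0.2228 = 2220.3 km³.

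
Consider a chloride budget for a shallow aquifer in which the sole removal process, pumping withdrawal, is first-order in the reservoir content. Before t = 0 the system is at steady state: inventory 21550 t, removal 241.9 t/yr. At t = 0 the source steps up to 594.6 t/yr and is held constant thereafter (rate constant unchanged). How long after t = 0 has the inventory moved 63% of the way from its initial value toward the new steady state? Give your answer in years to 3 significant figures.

τ = M₀/F₀ = 21550/241.9 = 89.09 yr.
The remaining gap fraction is e^(−t/τ); 63% covered ⇒ e^(−t/τ) = 0.370.
t = −τ ln(0.370) = 89.09 × 0.9943 = 88.57 yr.

88.6 yr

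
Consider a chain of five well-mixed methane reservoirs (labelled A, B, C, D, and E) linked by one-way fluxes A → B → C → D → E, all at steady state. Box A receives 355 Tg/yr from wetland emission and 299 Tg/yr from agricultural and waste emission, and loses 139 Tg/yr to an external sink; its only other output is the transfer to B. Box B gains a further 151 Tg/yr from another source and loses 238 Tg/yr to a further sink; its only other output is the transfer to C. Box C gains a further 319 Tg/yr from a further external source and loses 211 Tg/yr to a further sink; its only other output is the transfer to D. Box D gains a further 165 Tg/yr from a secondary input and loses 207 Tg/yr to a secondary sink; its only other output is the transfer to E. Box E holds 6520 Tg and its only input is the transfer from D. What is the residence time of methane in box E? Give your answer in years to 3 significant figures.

Box A: F(A→B) = (355 + 299) − 139 = 515.00 Tg/yr.
Box B: F(B→C) = (515.00 + 151) − 238 = 428.00 Tg/yr.
Box C: F(C→D) = (428.00 + 319) − 211 = 536.00 Tg/yr.
Box D: F(D→E) = (536.00 + 165) − 207 = 494.00 Tg/yr.
Box E throughput = its input = 494.00 Tg/yr; τ = 6520 / 494.00 = 13.20 yr.

13.2 yr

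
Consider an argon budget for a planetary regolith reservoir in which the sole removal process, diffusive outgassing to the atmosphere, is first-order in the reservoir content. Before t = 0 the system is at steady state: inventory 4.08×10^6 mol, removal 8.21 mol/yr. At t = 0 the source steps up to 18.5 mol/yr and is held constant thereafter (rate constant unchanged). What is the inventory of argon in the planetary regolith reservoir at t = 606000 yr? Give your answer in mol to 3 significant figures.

7.68×10^6 mol

Residence time τ = M₀/F₀ = 497000 yr. The eventual steady state is M_∞ = M₀·(F₁/F₀) = 4.08×10^6 × 18.5/8.21 = 9.1937×10^6 mol.
The anomaly ΔM(t) = M(t) − M_∞ decays as ΔM₀·e^(−t/τ) with ΔM₀ = 4.08×10^6 − 9.1937×10^6 = −5.114×10^6 mol.
At t = 606000 yr, e^(−t/τ) = e^(−1.219) = 0.2954, so ΔM = −1.511×10^6 mol and M = 9.1937×10^6 − 1.511×10^6 = 7.6831×10^6 mol.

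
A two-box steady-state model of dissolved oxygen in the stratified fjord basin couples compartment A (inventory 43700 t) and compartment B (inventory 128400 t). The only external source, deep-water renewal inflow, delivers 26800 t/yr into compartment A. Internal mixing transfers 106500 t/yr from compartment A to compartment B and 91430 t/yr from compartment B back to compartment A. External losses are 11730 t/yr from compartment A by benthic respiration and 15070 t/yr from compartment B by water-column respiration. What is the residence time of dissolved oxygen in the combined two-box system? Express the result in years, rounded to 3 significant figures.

6.42 yr

Treat the two boxes together as one reservoir: the mixing fluxes between them are internal recycling, so τ = ΣM / Σ(external losses).
M_total = 43700 + 128400 = 172100 t.
ΣF_external_out = 11730 + 15070 = 26800 t/yr.
τ = M_total / ΣF_ext = 172100 / 26800 = 6.422 yr.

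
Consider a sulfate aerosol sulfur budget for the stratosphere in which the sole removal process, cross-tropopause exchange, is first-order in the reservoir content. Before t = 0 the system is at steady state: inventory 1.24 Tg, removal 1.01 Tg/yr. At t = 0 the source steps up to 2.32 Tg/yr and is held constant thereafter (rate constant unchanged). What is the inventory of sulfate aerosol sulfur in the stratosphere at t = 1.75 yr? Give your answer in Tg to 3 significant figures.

Residence time τ = M₀/F₀ = 1.228 yr. The eventual steady state is M_∞ = M₀·(F₁/F₀) = 1.24 × 2.32/1.01 = 2.8483 Tg.
The anomaly ΔM(t) = M(t) − M_∞ decays as ΔM₀·e^(−t/τ) with ΔM₀ = 1.24 − 2.8483 = −1.608 Tg.
At t = 1.75 yr, e^(−t/τ) = e^(−1.425) = 0.2404, so ΔM = −0.3867 Tg and M = 2.8483 − 0.3867 = 2.4617 Tg.

2.46 Tg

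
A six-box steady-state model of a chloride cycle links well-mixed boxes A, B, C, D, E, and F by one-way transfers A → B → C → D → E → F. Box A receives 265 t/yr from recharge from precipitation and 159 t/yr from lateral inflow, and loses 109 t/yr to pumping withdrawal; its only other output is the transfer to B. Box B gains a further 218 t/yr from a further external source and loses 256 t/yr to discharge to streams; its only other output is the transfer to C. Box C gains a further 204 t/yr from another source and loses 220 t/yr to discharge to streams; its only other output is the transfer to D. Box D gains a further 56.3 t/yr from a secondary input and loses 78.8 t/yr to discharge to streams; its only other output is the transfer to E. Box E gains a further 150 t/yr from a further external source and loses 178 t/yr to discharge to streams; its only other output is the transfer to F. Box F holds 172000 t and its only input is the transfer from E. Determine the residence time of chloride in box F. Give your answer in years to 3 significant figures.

Box A: F(A→B) = (265 + 159) − 109 = 315.00 t/yr.
Box B: F(B→C) = (315.00 + 218) − 256 = 277.00 t/yr.
Box C: F(C→D) = (277.00 + 204) − 220 = 261.00 t/yr.
Box D: F(D→E) = (261.00 + 56.3) − 78.8 = 238.50 t/yr.
Box E: F(E→F) = (238.50 + 150) − 178 = 210.50 t/yr.
Box F throughput = its input = 210.50 t/yr; τ = 172000 / 210.50 = 817.1 yr.

817 yr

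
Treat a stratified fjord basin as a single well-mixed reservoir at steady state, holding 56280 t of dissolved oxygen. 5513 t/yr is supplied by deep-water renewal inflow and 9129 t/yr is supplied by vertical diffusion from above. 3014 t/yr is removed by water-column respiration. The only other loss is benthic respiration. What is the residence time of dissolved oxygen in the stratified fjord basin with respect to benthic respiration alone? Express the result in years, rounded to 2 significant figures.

At steady state ΣF_in = ΣF_out.
ΣF_in = 5513 + 9129 = 14642 t/yr.
Benthic respiration flux = ΣF_in − (3014) = 14642 − 3014 = 11630 t/yr.
τ = M / F = 56280 / 11630 = 4.840 yr.

4.8 yr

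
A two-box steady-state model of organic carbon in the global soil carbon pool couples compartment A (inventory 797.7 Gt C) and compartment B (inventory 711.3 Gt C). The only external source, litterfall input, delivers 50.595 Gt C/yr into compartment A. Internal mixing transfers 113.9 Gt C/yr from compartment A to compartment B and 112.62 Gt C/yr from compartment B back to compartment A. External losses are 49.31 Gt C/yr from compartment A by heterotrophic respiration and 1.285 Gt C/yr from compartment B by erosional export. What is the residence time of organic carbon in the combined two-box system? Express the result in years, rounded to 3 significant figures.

29.8 yr

Treat the two boxes together as one reservoir: the mixing fluxes between them are internal recycling, so τ = ΣM / Σ(external losses).
M_total = 797.7 + 711.3 = 1509.0 Gt C.
ΣF_external_out = 49.31 + 1.285 = 50.595 Gt C/yr.
τ = M_total / ΣF_ext = 1509.0 / 50.595 = 29.83 yr.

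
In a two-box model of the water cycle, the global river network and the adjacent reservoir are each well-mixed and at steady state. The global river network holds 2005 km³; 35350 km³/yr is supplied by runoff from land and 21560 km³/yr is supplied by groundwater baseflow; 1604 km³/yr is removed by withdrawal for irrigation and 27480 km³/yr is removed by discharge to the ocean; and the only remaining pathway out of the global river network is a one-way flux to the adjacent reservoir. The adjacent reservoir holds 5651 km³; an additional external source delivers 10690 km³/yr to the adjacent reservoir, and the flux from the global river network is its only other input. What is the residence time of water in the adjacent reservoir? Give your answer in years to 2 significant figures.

Balance the global river network: ΣF_in = 35350 + 21560 = 56910 km³/yr.
Flux to the adjacent reservoir = ΣF_in − (1604 + 27480) = 27826 km³/yr.
Total input to the adjacent reservoir = 27826 + 10690 = 38516 km³/yr; at steady state this equals its total output.
τ = M / F = 5651 / 38516 = 0.1467 yr.

0.15 yr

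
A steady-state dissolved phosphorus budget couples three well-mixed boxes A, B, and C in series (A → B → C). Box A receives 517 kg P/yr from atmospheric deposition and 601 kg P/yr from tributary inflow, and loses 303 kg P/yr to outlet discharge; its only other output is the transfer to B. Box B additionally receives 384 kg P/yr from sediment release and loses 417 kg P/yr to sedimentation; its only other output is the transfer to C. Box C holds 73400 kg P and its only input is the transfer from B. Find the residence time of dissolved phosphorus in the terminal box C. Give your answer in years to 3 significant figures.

93.9 yr

Box A: F(A→B) = (517 + 601) − 303 = 815.00 kg P/yr.
Box B: F(B→C) = (815.00 + 384) − 417 = 782.00 kg P/yr.
Box C throughput = its input = 782.00 kg P/yr; τ = 73400 / 782.00 = 93.86 yr.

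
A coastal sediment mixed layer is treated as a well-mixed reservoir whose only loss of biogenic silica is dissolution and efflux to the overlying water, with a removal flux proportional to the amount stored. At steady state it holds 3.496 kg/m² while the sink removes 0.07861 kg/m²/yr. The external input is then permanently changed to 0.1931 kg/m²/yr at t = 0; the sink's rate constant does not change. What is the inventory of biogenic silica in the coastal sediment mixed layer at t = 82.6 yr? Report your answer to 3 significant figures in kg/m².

The sink rate constant is k = F₀/M₀ = 0.07861/3.496 = 0.02249 yr⁻¹.
Solving dM/dt = F₁ − kM with M(0) = M₀ gives M(t) = F₁/k + (M₀ − F₁/k)·e^(−kt).
F₁/k = 0.1931/0.02249 = 8.5877 kg/m²; kt = 0.02249 × 82.6 = 1.857, e^(−kt) = 0.1561.
M(82.6) = 8.5877 + (3.496 − 8.5877) × 0.1561 = 8.5877 − 0.7948 = 7.7929 kg/m².

7.79 kg/m²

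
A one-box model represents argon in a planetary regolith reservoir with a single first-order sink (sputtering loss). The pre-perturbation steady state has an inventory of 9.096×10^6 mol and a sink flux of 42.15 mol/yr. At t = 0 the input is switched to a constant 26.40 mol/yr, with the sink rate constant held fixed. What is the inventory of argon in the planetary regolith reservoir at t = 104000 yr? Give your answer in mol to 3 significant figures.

7.80×10^6 mol

The sink rate constant is k = F₀/M₀ = 42.15/9.096×10^6 = 4.634×10^-6 yr⁻¹.
Solving dM/dt = F₁ − kM with M(0) = M₀ gives M(t) = F₁/k + (M₀ − F₁/k)·e^(−kt).
F₁/k = 26.40/4.634×10^-6 = 5.6971×10^6 mol; kt = 4.634×10^-6 × 104000 = 0.4819, e^(−kt) = 0.6176.
M(104000) = 5.6971×10^6 + (9.096×10^6 − 5.6971×10^6) × 0.6176 = 5.6971×10^6 + 2.099×10^6 = 7.7963×10^6 mol.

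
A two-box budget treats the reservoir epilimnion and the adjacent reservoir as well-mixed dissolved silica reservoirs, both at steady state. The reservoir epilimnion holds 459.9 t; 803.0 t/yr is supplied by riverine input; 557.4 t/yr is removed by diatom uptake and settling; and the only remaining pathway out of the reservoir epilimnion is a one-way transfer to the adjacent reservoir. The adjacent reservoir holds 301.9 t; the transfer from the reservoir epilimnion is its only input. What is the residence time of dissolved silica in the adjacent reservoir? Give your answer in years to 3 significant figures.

1.23 yr

Balance the reservoir epilimnion: ΣF_in = 803.00 t/yr.
Transfer to the adjacent reservoir = ΣF_in − (557.4) = 245.60 t/yr.
At steady state the output of the adjacent reservoir equals its input, 245.60 t/yr.
τ = M / F = 301.9 / 245.60 = 1.229 yr.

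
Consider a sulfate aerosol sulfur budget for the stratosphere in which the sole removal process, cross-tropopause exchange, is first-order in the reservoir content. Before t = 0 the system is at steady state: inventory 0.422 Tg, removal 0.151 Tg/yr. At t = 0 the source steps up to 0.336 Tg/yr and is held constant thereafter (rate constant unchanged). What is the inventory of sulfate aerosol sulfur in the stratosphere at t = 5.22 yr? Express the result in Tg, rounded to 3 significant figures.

The sink rate constant is k = F₀/M₀ = 0.151/0.422 = 0.3578 yr⁻¹.
Solving dM/dt = F₁ − kM with M(0) = M₀ gives M(t) = F₁/k + (M₀ − F₁/k)·e^(−kt).
F₁/k = 0.336/0.3578 = 0.93902 Tg; kt = 0.3578 × 5.22 = 1.868, e^(−kt) = 0.1545.
M(5.22) = 0.93902 + (0.422 − 0.93902) × 0.1545 = 0.93902 − 0.07986 = 0.85916 Tg.

0.859 Tg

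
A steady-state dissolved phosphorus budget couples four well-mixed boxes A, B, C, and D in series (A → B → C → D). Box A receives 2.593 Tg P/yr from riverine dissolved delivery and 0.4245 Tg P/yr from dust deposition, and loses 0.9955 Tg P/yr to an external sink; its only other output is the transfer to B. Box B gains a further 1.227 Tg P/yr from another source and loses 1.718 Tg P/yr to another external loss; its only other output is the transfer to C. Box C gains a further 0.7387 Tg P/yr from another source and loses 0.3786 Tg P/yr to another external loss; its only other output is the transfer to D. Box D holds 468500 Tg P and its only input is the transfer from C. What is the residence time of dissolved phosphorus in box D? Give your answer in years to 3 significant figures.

Box A: F(A→B) = (2.593 + 0.4245) − 0.9955 = 2.0220 Tg P/yr.
Box B: F(B→C) = (2.0220 + 1.227) − 1.718 = 1.5310 Tg P/yr.
Box C: F(C→D) = (1.5310 + 0.7387) − 0.3786 = 1.8911 Tg P/yr.
Box D throughput = its input = 1.8911 Tg P/yr; τ = 468500 / 1.8911 = 247700 yr.

248000 yr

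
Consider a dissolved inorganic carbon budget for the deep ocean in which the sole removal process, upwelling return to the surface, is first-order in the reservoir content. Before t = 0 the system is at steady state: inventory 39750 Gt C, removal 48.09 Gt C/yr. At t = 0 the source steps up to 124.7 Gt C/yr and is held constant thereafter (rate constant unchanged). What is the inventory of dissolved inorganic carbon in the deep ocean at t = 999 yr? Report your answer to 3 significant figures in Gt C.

Residence time τ = M₀/F₀ = 826.6 yr. The eventual steady state is M_∞ = M₀·(F₁/F₀) = 39750 × 124.7/48.09 = 103070 Gt C.
The anomaly ΔM(t) = M(t) − M_∞ decays as ΔM₀·e^(−t/τ) with ΔM₀ = 39750 − 103070 = −63320 Gt C.
At t = 999 yr, e^(−t/τ) = e^(−1.209) = 0.2986, so ΔM = −18910 Gt C and M = 103070 − 18910 = 84164 Gt C.

84200 Gt C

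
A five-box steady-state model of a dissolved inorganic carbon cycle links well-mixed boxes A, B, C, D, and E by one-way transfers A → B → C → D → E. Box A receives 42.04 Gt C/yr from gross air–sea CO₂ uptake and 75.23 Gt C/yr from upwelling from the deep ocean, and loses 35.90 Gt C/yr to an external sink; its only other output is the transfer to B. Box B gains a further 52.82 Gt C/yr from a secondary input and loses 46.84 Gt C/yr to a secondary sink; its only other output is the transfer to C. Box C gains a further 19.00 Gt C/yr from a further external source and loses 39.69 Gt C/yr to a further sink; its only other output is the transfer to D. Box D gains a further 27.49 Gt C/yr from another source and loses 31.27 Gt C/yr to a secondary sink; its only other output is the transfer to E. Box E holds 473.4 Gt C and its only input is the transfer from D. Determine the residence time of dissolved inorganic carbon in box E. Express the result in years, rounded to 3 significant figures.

Box A: F(A→B) = (42.04 + 75.23) − 35.90 = 81.370 Gt C/yr.
Box B: F(B→C) = (81.370 + 52.82) − 46.84 = 87.350 Gt C/yr.
Box C: F(C→D) = (87.350 + 19.00) − 39.69 = 66.660 Gt C/yr.
Box D: F(D→E) = (66.660 + 27.49) − 31.27 = 62.880 Gt C/yr.
Box E throughput = its input = 62.880 Gt C/yr; τ = 473.4 / 62.880 = 7.529 yr.

7.53 yr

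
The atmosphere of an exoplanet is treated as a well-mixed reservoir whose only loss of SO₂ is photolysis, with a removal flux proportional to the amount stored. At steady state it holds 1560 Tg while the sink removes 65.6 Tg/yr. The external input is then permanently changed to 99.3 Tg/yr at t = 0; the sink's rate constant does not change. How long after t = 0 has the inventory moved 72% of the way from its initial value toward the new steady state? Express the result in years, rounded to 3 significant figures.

τ = M₀/F₀ = 1560/65.6 = 23.78 yr.
The remaining gap fraction is e^(−t/τ); 72% covered ⇒ e^(−t/τ) = 0.280.
t = −τ ln(0.280) = 23.78 × 1.273 = 30.27 yr.

30.3 yr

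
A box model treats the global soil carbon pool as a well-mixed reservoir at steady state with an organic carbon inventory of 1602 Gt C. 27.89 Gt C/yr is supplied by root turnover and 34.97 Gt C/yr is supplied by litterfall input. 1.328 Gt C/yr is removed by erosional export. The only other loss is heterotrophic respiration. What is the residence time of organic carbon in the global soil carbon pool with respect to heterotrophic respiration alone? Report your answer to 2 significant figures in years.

26 yr

At steady state ΣF_in = ΣF_out.
ΣF_in = 27.89 + 34.97 = 62.860 Gt C/yr.
Heterotrophic respiration flux = ΣF_in − (1.328) = 62.860 − 1.328 = 61.53 Gt C/yr.
τ = M / F = 1602 / 61.53 = 26.04 yr.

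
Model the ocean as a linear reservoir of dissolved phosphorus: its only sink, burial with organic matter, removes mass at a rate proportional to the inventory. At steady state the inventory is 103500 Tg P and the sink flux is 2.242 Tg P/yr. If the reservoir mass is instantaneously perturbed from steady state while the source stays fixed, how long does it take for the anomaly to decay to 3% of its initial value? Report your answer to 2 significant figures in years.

160000 yr

For a linear reservoir the anomaly decays as exp(−t/τ) with τ = M/F = 103500/2.242 = 46160 yr.
exp(−t/τ) = 0.03 ⇒ t = −τ ln(0.03) = 46160 × 3.507 = 161900 yr.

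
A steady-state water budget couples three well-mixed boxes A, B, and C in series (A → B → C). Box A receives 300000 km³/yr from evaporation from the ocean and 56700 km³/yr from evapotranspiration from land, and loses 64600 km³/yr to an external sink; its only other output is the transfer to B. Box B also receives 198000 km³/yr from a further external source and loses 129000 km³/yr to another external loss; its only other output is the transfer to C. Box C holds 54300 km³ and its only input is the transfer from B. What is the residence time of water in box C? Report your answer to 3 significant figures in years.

Box A: F(A→B) = (300000 + 56700) − 64600 = 292100 km³/yr.
Box B: F(B→C) = (292100 + 198000) − 129000 = 361100 km³/yr.
Box C throughput = its input = 361100 km³/yr; τ = 54300 / 361100 = 0.1504 yr.

0.150 yr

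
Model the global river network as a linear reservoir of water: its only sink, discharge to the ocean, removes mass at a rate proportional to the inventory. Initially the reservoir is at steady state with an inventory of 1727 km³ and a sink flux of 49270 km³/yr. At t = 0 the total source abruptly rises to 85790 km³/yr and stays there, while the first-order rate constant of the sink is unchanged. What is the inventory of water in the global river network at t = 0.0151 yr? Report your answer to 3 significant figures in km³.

τ = M₀/F₀ = 1727/49270 = 0.03505 yr; rate constant k = 1/τ.
New steady state M_∞ = F₁/k = F₁·τ = 85790 × 0.03505 = 3007.1 km³.
M(t) = M_∞ + (M₀ − M_∞)·e^(−t/τ); t/τ = 0.0151/0.03505 = 0.4308, so e^(−t/τ) = 0.6500.
M(t) = 3007.1 − 1280 × 0.6500 = 2175.0 km³.

2180 km³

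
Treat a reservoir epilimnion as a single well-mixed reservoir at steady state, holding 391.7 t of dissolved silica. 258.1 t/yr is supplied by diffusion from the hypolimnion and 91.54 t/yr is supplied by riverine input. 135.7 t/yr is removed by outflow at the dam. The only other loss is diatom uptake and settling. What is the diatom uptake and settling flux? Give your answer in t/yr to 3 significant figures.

214 t/yr

At steady state ΣF_in = ΣF_out.
ΣF_in = 258.1 + 91.54 = 349.64 t/yr.
Diatom uptake and settling flux = ΣF_in − (135.7) = 349.64 − 135.7 = 213.9 t/yr.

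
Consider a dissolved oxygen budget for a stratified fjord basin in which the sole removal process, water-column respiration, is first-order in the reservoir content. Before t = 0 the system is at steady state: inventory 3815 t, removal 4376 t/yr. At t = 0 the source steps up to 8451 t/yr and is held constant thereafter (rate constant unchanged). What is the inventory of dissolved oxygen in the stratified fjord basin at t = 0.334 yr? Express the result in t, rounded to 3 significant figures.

4950 t

τ = M₀/F₀ = 3815/4376 = 0.8718 yr; rate constant k = 1/τ.
New steady state M_∞ = F₁/k = F₁·τ = 8451 × 0.8718 = 7367.6 t.
M(t) = M_∞ + (M₀ − M_∞)·e^(−t/τ); t/τ = 0.334/0.8718 = 0.3831, so e^(−t/τ) = 0.6817.
M(t) = 7367.6 − 3553 × 0.6817 = 4945.7 t.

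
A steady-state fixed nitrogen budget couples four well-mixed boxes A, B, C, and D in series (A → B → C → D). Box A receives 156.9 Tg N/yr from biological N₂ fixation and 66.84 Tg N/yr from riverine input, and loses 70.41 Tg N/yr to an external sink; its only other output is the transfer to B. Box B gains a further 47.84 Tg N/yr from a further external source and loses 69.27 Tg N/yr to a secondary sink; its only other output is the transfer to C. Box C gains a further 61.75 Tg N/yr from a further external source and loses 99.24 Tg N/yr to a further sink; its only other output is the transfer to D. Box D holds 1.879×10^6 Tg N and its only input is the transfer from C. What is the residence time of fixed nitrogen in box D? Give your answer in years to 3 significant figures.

Box A: F(A→B) = (156.9 + 66.84) − 70.41 = 153.33 Tg N/yr.
Box B: F(B→C) = (153.33 + 47.84) − 69.27 = 131.90 Tg N/yr.
Box C: F(C→D) = (131.90 + 61.75) − 99.24 = 94.410 Tg N/yr.
Box D throughput = its input = 94.410 Tg N/yr; τ = 1.879×10^6 / 94.410 = 19900 yr.

19900 yr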